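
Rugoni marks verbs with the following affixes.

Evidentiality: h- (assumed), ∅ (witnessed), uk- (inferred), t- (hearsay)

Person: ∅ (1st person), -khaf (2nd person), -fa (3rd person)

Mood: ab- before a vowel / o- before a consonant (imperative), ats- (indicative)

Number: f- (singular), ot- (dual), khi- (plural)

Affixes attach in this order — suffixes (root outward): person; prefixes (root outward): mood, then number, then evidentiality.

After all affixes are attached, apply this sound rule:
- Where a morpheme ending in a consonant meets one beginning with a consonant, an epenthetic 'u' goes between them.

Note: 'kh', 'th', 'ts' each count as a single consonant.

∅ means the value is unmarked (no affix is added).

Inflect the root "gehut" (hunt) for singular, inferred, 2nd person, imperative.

Attach mood imperative o- (before consonant 'g') → ogehut.
Attach number singular f- → fogehut.
Attach evidentiality inferred uk- → ukfogehut.
Attach person 2nd person -khaf → ukfogehutkhaf.
Apply epenthesis: ukfogehutkhaf → ukufogehutukhaf.

ukufogehutukhaf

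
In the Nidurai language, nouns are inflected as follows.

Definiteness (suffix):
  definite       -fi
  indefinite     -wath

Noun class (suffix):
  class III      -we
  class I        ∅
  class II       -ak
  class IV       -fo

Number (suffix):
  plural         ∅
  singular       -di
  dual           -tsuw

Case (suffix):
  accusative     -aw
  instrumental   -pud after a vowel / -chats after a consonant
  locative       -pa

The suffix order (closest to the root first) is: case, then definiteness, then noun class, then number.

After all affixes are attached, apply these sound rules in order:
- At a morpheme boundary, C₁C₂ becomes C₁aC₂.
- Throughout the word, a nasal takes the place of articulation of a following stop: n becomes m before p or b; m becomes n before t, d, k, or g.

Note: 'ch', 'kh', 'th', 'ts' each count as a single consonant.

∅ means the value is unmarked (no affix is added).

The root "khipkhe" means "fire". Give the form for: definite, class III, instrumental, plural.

Attach case instrumental -pud (after vowel 'e') → khipkhepud.
Attach definiteness definite -fi → khipkhepudfi.
Attach noun class class III -we → khipkhepudfiwe.
number = plural: zero marking, form stays khipkhepudfiwe.
Apply epenthesis: khipkhepudfiwe → khipkhepudafiwe.
Nasal assimilation: no change.

khipkhepudafiwe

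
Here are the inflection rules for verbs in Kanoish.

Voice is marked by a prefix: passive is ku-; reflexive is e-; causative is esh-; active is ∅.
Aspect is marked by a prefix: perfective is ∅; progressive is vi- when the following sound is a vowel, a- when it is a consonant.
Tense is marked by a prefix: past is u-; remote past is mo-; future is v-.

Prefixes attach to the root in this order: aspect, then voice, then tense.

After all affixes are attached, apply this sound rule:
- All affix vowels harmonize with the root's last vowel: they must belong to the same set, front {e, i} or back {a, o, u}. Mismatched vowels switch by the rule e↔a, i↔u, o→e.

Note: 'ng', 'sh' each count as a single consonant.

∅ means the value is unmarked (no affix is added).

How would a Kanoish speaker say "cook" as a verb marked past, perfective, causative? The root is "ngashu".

uashngashu

aspect = perfective: zero marking, form stays ngashu.
Attach voice causative esh- → eshngashu.
Attach tense past u- → ueshngashu.
Apply vowel harmony: ueshngashu → uashngashu.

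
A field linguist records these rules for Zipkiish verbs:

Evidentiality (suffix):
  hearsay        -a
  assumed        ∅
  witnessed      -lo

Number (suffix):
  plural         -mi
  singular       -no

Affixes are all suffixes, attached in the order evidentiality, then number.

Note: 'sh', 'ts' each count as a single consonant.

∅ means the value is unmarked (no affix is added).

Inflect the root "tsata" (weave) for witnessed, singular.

tsatalono

Attach evidentiality witnessed -lo → tsatalo.
Attach number singular -no → tsatalono.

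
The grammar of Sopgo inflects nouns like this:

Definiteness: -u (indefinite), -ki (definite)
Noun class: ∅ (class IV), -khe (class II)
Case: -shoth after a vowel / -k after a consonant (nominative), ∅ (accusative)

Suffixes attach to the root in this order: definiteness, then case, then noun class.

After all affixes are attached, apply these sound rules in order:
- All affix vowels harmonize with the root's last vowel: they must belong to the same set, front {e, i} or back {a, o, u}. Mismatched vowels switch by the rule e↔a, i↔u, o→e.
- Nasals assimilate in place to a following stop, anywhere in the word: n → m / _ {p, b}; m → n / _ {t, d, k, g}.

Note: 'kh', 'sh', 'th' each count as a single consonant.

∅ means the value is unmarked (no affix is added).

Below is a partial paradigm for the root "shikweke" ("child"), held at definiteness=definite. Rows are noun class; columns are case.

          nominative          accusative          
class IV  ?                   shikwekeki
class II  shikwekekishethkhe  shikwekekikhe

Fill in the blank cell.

shikwekekisheth

Attach definiteness definite -ki → shikwekeki.
Attach case nominative -shoth (after vowel 'i') → shikwekekishoth.
noun class = class IV: zero marking, form stays shikwekekishoth.
Apply vowel harmony: shikwekekishoth → shikwekekisheth.
Nasal assimilation: no change.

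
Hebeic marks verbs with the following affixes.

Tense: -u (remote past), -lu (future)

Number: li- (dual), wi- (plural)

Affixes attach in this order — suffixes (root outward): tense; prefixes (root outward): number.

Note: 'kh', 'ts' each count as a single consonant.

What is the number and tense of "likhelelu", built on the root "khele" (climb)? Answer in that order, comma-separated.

Segment: li-khele-lu.
number: li- → dual.
tense: -lu → future.

dual, future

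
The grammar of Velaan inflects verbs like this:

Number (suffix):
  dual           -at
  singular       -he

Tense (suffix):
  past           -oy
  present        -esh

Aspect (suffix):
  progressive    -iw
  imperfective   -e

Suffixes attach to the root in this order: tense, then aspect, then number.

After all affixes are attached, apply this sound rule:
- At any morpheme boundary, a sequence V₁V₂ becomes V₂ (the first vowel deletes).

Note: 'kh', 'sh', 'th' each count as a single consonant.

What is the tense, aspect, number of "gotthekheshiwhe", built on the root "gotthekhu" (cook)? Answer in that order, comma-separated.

Segment: gotthekhu-esh-iw-he.
tense: -esh → present.
aspect: -iw → progressive.
number: -he → singular.

present, progressive, singular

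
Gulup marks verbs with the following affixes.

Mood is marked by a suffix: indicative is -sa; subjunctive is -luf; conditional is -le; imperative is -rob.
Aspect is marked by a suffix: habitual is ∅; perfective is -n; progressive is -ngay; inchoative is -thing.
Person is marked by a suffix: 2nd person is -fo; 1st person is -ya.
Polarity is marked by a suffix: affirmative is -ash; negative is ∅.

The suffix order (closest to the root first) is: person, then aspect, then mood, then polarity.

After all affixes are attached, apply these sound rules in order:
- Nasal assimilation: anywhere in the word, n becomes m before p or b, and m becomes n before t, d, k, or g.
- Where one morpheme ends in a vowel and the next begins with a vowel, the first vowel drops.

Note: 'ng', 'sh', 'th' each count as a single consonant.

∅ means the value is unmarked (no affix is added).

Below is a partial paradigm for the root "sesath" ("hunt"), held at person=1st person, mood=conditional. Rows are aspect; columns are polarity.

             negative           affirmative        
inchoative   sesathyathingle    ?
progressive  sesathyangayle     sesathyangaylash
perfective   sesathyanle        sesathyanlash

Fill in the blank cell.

Attach person 1st person -ya → sesathya.
Attach aspect inchoative -thing → sesathyathing.
Attach mood conditional -le → sesathyathingle.
Attach polarity affirmative -ash → sesathyathingleash.
Nasal assimilation: no change.
Apply vowel deletion: sesathyathingleash → sesathyathinglash.

sesathyathinglash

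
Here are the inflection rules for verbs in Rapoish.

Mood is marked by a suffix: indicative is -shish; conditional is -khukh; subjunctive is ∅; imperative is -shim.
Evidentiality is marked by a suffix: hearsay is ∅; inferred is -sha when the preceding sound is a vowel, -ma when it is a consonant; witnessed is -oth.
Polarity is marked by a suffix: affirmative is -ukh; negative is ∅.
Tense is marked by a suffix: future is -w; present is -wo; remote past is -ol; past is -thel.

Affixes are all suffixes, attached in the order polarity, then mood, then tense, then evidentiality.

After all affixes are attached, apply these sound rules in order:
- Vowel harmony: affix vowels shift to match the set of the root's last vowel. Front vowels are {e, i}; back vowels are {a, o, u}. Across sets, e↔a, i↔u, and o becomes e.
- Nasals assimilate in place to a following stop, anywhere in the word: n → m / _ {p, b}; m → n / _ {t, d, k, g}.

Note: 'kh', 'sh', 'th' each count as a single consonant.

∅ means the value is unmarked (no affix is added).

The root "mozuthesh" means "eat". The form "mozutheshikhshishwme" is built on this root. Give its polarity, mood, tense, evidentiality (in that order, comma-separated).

affirmative, indicative, future, inferred

Segment: mozuthesh-ukh-shish-w-ma.
polarity: -ukh → affirmative.
mood: -shish → indicative.
tense: -w → future.
evidentiality: -sha/ma → inferred.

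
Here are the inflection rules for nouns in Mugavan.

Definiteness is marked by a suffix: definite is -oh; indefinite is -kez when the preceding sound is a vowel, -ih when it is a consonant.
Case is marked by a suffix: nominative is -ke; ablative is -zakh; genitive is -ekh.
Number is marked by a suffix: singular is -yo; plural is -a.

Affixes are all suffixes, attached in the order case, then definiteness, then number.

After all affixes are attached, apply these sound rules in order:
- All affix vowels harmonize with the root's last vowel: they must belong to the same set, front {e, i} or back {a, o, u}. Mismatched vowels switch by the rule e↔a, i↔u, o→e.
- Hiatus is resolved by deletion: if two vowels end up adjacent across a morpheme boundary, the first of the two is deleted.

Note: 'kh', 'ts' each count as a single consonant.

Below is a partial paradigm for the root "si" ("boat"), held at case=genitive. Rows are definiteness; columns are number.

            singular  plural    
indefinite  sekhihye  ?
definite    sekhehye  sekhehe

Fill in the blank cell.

Attach case genitive -ekh → siekh.
Attach definiteness indefinite -ih (after consonant 'kh') → siekhih.
Attach number plural -a → siekhiha.
Apply vowel harmony: siekhiha → siekhihe.
Apply vowel deletion: siekhihe → sekhihe.

sekhihe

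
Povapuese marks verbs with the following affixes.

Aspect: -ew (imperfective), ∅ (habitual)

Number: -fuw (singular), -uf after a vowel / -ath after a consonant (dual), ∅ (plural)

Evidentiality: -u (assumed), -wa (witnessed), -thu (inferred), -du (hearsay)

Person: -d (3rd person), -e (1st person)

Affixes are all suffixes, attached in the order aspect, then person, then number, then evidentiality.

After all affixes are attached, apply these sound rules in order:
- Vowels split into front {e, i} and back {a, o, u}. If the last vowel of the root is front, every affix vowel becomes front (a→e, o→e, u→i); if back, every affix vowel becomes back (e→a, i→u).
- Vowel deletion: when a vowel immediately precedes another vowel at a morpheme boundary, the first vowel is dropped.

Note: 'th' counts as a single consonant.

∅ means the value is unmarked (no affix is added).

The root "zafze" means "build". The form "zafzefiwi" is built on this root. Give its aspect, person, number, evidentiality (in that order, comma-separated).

habitual, 1st person, singular, assumed

Segment: zafze-e-fuw-u.
aspect: ∅ → habitual.
person: -e → 1st person.
number: -fuw → singular.
evidentiality: -u → assumed.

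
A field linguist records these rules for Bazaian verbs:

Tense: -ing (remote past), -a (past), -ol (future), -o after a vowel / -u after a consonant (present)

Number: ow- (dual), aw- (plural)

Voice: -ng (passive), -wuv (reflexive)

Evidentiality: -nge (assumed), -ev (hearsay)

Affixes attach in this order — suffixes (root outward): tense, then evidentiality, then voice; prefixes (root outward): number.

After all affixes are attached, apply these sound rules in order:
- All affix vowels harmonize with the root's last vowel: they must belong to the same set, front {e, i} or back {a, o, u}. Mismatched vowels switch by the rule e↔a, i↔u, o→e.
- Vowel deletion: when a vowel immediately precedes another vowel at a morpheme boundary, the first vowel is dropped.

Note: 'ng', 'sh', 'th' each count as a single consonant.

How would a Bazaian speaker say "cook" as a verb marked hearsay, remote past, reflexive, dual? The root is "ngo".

Attach number dual ow- → owngo.
Attach tense remote past -ing → owngoing.
Attach evidentiality hearsay -ev → owngoingev.
Attach voice reflexive -wuv → owngoingevwuv.
Apply vowel harmony: owngoingevwuv → owngoungavwuv.
Apply vowel deletion: owngoungavwuv → owngungavwuv.

owngungavwuv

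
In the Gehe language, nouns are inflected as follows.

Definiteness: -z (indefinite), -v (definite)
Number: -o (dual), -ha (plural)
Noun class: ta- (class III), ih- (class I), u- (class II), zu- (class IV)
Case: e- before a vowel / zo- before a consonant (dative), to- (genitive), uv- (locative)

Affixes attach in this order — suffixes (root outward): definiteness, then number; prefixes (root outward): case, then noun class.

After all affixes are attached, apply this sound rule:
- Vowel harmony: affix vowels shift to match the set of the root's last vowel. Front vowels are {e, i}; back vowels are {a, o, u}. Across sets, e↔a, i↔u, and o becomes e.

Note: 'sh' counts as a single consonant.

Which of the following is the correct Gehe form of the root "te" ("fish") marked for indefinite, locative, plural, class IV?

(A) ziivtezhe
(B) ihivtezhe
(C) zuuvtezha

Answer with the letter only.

A

Attach definiteness indefinite -z → tez.
Attach case locative uv- → uvtez.
Attach noun class class IV zu- → zuuvtez.
Attach number plural -ha → zuuvtezha.
Apply vowel harmony: zuuvtezha → ziivtezhe.
So the correct form is ziivtezhe, option (A).
(B) ihivtezhe is wrong: it uses class I instead of class IV for noun class.
(C) zuuvtezha is wrong: it fails to apply the sound rule(s).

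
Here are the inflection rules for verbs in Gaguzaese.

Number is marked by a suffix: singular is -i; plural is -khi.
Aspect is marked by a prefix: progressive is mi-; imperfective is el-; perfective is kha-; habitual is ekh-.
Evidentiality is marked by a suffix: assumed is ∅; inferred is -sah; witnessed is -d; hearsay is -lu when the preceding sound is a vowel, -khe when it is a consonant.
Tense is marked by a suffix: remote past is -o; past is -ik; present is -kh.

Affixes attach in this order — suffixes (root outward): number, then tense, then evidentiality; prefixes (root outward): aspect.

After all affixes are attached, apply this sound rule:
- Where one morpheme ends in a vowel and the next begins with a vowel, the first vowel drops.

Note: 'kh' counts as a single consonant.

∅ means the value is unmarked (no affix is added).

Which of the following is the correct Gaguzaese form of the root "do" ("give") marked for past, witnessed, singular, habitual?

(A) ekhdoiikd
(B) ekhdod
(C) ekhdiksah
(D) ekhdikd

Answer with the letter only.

D

Attach number singular -i → doi.
Attach tense past -ik → doiik.
Attach evidentiality witnessed -d → doiikd.
Attach aspect habitual ekh- → ekhdoiikd.
Apply vowel deletion: ekhdoiikd → ekhdikd.
So the correct form is ekhdikd, option (D).
(A) ekhdoiikd is wrong: it fails to apply the sound rule(s).
(C) ekhdiksah is wrong: it uses inferred instead of witnessed for evidentiality.
(B) ekhdod is wrong: it uses remote past instead of past for tense.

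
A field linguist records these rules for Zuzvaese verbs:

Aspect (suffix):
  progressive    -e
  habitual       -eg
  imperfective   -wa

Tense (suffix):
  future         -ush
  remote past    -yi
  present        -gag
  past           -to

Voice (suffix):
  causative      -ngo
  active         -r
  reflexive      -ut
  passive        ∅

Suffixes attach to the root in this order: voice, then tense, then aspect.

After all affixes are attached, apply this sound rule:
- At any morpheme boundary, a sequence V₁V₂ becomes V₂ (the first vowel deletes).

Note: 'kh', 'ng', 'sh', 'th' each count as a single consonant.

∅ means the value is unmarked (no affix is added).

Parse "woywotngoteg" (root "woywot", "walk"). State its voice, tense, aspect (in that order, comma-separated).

Segment: woywot-ngo-to-eg.
voice: -ngo → causative.
tense: -to → past.
aspect: -eg → habitual.

causative, past, habitual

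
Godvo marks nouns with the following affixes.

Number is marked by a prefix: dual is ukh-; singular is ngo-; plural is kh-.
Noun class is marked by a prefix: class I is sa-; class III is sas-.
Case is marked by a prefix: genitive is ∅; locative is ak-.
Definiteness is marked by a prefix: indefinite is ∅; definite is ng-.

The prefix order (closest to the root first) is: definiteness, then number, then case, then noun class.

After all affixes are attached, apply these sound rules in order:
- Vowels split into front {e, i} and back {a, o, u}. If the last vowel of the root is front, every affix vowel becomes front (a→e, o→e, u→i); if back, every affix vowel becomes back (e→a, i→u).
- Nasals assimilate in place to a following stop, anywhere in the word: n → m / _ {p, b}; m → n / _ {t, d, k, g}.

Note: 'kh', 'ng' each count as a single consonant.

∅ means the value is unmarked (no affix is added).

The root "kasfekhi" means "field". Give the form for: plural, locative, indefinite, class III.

definiteness = indefinite: zero marking, form stays kasfekhi.
Attach number plural kh- → khkasfekhi.
Attach case locative ak- → akkhkasfekhi.
Attach noun class class III sas- → sasakkhkasfekhi.
Apply vowel harmony: sasakkhkasfekhi → sesekkhkasfekhi.
Nasal assimilation: no change.

sesekkhkasfekhi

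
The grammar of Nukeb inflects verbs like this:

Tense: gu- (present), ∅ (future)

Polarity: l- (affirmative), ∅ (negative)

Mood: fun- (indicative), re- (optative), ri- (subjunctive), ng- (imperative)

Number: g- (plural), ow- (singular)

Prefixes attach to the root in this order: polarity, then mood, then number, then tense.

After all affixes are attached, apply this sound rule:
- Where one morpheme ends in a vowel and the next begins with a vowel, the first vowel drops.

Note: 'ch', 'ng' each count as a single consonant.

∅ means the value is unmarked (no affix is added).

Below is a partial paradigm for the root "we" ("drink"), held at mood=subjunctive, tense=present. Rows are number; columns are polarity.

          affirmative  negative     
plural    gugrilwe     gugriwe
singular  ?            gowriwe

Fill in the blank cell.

gowrilwe

Attach polarity affirmative l- → lwe.
Attach mood subjunctive ri- → rilwe.
Attach number singular ow- → owrilwe.
Attach tense present gu- → guowrilwe.
Apply vowel deletion: guowrilwe → gowrilwe.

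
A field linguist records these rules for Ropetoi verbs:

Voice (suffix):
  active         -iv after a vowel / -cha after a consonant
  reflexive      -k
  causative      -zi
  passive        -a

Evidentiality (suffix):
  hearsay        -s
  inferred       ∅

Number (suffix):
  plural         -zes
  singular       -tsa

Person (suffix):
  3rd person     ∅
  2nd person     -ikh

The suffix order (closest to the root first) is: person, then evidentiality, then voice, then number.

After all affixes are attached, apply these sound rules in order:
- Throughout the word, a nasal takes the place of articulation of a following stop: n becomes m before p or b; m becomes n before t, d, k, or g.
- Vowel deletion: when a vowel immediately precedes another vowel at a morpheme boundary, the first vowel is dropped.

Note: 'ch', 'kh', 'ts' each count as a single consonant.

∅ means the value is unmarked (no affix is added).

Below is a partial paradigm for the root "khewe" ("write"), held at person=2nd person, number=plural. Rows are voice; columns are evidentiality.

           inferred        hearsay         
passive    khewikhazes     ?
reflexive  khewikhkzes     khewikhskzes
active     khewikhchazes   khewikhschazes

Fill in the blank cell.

khewikhsazes

Attach person 2nd person -ikh → kheweikh.
Attach evidentiality hearsay -s → kheweikhs.
Attach voice passive -a → kheweikhsa.
Attach number plural -zes → kheweikhsazes.
Nasal assimilation: no change.
Apply vowel deletion: kheweikhsazes → khewikhsazes.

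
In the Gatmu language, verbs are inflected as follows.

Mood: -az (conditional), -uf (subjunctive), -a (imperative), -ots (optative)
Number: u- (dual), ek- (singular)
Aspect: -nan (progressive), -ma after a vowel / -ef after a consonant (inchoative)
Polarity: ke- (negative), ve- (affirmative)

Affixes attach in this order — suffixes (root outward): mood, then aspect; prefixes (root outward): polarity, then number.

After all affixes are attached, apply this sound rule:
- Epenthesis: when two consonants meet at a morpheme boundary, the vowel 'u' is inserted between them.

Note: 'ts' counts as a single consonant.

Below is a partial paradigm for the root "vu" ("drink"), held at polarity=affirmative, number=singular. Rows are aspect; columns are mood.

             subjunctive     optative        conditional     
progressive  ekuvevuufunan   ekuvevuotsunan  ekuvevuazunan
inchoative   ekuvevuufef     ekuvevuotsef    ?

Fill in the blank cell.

Attach polarity affirmative ve- → vevu.
Attach mood conditional -az → vevuaz.
Attach aspect inchoative -ef (after consonant 'z') → vevuazef.
Attach number singular ek- → ekvevuazef.
Apply epenthesis: ekvevuazef → ekuvevuazef.

ekuvevuazef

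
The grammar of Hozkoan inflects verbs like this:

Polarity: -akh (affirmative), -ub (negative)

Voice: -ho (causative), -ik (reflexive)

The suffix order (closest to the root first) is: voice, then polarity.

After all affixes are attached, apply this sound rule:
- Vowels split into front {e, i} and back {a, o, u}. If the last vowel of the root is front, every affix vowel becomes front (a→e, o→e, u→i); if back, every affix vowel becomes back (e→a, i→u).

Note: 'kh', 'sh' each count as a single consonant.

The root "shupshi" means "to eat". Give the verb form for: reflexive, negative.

shupshiikib

Attach voice reflexive -ik → shupshiik.
Attach polarity negative -ub → shupshiikub.
Apply vowel harmony: shupshiikub → shupshiikib.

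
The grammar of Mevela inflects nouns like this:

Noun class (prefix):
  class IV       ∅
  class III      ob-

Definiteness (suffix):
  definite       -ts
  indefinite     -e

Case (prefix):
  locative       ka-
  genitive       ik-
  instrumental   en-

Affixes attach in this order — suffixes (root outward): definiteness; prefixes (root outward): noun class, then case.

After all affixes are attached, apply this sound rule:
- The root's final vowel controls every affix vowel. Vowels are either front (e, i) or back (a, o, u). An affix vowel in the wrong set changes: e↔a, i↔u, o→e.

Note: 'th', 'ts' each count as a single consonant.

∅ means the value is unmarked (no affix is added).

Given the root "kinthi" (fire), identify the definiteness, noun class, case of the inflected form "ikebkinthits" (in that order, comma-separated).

definite, class III, genitive

Segment: ik-ob-kinthi-ts.
definiteness: -ts → definite.
noun class: ob- → class III.
case: ik- → genitive.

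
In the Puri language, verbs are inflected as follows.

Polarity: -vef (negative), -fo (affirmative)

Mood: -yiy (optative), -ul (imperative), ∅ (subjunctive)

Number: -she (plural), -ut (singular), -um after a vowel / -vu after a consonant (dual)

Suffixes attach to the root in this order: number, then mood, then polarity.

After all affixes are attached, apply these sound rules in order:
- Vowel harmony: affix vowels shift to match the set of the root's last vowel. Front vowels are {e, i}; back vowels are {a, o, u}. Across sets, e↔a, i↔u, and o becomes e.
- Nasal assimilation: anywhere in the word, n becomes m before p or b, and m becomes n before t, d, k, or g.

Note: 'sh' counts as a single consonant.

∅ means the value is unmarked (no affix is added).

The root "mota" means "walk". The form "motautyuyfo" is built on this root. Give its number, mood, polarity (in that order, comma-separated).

Segment: mota-ut-yiy-fo.
number: -ut → singular.
mood: -yiy → optative.
polarity: -fo → affirmative.

singular, optative, affirmative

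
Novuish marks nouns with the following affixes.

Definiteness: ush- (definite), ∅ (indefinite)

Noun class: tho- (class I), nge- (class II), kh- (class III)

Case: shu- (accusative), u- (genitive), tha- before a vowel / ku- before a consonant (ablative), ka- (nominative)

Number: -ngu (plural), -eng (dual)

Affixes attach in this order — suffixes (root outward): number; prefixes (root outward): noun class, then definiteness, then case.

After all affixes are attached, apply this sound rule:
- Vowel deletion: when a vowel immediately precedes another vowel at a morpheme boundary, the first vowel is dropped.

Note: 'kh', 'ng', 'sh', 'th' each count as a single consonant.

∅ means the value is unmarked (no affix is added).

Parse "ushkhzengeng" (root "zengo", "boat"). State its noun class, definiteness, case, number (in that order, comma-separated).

Segment: u-ush-kh-zengo-eng.
noun class: kh- → class III.
definiteness: ush- → definite.
case: u- → genitive.
number: -eng → dual.

class III, definite, genitive, dual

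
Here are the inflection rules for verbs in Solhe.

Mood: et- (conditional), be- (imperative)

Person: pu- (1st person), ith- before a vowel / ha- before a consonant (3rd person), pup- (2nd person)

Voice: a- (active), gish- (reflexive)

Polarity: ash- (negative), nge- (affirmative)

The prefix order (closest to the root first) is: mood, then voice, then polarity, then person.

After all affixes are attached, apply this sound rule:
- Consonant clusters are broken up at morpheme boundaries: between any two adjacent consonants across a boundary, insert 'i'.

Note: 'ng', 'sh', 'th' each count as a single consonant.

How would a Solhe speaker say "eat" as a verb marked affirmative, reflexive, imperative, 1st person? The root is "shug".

Attach mood imperative be- → beshug.
Attach voice reflexive gish- → gishbeshug.
Attach polarity affirmative nge- → ngegishbeshug.
Attach person 1st person pu- → pungegishbeshug.
Apply epenthesis: pungegishbeshug → pungegishibeshug.

pungegishibeshug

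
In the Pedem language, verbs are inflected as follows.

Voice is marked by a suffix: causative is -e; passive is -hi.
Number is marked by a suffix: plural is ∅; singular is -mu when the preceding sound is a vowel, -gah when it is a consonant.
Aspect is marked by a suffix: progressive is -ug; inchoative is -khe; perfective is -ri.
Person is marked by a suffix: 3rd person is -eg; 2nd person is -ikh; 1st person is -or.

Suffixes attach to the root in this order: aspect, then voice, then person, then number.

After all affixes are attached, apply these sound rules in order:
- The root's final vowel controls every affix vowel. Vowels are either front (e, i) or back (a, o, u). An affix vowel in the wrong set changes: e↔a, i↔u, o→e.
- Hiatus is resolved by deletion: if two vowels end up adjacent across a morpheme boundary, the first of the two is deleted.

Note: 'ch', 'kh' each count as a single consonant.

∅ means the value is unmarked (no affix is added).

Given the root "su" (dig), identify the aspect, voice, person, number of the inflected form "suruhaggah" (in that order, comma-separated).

perfective, passive, 3rd person, singular

Segment: su-ri-hi-eg-gah.
aspect: -ri → perfective.
voice: -hi → passive.
person: -eg → 3rd person.
number: -mu/gah → singular.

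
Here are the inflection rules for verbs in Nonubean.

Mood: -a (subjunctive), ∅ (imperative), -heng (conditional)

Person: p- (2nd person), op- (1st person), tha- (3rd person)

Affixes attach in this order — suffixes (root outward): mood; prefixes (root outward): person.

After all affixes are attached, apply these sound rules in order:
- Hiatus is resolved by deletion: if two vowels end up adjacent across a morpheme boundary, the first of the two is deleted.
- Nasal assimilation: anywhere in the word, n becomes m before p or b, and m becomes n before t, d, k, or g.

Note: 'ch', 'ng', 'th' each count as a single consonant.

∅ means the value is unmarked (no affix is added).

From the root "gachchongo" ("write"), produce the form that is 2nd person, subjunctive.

pgachchonga

Attach mood subjunctive -a → gachchongoa.
Attach person 2nd person p- → pgachchongoa.
Apply vowel deletion: pgachchongoa → pgachchonga.
Nasal assimilation: no change.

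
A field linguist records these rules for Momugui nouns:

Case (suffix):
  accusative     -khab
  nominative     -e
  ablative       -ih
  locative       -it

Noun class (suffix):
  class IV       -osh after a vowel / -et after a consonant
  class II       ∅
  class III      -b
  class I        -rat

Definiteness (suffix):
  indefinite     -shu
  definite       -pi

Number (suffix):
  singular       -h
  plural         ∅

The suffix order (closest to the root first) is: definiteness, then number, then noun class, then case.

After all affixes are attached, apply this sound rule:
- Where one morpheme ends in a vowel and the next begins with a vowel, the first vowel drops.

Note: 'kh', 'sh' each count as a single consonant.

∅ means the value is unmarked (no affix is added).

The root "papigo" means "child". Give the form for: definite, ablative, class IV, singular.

Attach definiteness definite -pi → papigopi.
Attach number singular -h → papigopih.
Attach noun class class IV -et (after consonant 'h') → papigopihet.
Attach case ablative -ih → papigopihetih.
Vowel deletion: no change.

papigopihetih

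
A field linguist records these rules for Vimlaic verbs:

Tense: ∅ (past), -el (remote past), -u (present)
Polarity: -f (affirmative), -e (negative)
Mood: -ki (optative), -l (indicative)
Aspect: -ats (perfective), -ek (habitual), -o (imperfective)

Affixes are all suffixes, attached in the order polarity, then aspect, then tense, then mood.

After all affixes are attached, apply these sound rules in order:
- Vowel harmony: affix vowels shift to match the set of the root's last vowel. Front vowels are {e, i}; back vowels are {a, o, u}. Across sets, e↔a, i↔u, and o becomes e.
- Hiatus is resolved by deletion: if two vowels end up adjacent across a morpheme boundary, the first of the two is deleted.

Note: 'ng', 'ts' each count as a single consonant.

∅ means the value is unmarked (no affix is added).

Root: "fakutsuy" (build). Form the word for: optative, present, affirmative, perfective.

Attach polarity affirmative -f → fakutsuyf.
Attach aspect perfective -ats → fakutsuyfats.
Attach tense present -u → fakutsuyfatsu.
Attach mood optative -ki → fakutsuyfatsuki.
Apply vowel harmony: fakutsuyfatsuki → fakutsuyfatsuku.
Vowel deletion: no change.

fakutsuyfatsuku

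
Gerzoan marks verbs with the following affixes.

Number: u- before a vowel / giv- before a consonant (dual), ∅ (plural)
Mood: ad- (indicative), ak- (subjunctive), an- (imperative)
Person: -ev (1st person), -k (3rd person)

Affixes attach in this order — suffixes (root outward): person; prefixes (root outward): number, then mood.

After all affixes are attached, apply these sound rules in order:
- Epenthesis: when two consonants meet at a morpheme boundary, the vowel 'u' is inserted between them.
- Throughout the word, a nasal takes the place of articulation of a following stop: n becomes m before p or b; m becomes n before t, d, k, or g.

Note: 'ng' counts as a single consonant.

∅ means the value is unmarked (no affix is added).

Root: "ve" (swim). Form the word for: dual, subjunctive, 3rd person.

akugivuvek

Attach number dual giv- (before consonant 'v') → givve.
Attach person 3rd person -k → givvek.
Attach mood subjunctive ak- → akgivvek.
Apply epenthesis: akgivvek → akugivuvek.
Nasal assimilation: no change.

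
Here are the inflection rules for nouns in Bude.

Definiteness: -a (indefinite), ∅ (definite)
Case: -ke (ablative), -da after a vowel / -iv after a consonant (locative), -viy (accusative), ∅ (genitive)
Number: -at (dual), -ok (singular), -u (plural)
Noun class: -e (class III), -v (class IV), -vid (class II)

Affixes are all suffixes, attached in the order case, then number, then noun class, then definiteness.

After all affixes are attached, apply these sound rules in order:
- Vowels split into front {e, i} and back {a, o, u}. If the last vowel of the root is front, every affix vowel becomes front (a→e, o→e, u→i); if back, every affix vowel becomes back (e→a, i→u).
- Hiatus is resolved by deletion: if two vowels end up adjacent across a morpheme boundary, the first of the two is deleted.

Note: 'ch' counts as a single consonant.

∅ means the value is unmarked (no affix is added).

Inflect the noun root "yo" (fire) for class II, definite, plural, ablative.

yokuvud

Attach case ablative -ke → yoke.
Attach number plural -u → yokeu.
Attach noun class class II -vid → yokeuvid.
definiteness = definite: zero marking, form stays yokeuvid.
Apply vowel harmony: yokeuvid → yokauvud.
Apply vowel deletion: yokauvud → yokuvud.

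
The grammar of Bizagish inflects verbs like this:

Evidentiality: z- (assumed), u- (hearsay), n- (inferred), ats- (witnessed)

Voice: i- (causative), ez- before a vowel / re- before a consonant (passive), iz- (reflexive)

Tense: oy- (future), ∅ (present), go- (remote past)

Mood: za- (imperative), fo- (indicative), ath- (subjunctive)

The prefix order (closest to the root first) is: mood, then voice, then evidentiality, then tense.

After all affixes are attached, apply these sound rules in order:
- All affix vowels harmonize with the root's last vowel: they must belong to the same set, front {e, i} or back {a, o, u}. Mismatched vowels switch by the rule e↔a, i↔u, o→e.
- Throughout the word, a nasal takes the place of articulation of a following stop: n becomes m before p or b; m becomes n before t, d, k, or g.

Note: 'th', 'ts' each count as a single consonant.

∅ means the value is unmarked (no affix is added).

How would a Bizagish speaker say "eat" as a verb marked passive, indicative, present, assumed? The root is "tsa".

Attach mood indicative fo- → fotsa.
Attach voice passive re- (before consonant 'f') → refotsa.
Attach evidentiality assumed z- → zrefotsa.
tense = present: zero marking, form stays zrefotsa.
Apply vowel harmony: zrefotsa → zrafotsa.
Nasal assimilation: no change.

zrafotsa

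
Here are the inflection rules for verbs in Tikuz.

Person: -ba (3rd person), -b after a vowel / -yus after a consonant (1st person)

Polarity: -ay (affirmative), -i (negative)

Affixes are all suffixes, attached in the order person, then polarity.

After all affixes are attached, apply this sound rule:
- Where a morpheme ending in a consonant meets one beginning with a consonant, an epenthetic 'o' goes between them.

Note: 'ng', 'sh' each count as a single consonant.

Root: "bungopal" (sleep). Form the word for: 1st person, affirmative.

Attach person 1st person -yus (after consonant 'l') → bungopalyus.
Attach polarity affirmative -ay → bungopalyusay.
Apply epenthesis: bungopalyusay → bungopaloyusay.

bungopaloyusay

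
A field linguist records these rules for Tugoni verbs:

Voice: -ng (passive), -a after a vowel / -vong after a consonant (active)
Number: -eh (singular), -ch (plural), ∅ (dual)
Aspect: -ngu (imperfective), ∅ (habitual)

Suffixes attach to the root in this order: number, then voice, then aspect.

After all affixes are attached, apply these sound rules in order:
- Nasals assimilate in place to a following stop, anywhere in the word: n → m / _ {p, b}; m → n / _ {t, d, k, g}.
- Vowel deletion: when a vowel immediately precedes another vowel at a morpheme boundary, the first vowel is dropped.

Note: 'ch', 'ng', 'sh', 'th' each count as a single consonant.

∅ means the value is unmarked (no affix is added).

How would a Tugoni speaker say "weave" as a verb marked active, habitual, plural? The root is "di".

Attach number plural -ch → dich.
Attach voice active -vong (after consonant 'ch') → dichvong.
aspect = habitual: zero marking, form stays dichvong.
Nasal assimilation: no change.
Vowel deletion: no change.

dichvong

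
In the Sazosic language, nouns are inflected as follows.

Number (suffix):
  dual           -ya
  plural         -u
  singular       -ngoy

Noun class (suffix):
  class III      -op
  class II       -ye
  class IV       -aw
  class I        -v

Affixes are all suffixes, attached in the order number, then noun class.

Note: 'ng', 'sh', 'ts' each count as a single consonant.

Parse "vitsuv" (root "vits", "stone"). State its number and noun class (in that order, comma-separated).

plural, class I

Segment: vits-u-v.
number: -u → plural.
noun class: -v → class I.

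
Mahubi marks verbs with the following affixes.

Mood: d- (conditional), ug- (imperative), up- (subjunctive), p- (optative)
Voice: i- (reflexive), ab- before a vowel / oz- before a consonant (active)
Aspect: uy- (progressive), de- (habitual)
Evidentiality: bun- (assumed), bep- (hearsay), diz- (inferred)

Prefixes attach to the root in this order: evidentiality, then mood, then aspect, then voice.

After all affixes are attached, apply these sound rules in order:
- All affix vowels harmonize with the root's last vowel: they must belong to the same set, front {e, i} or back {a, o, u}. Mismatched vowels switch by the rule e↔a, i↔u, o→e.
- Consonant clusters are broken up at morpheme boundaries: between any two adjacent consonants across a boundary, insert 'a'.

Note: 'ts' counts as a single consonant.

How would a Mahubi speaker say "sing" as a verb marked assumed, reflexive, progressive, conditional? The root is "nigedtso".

Attach evidentiality assumed bun- → bunnigedtso.
Attach mood conditional d- → dbunnigedtso.
Attach aspect progressive uy- → uydbunnigedtso.
Attach voice reflexive i- → iuydbunnigedtso.
Apply vowel harmony: iuydbunnigedtso → uuydbunnigedtso.
Apply epenthesis: uuydbunnigedtso → uuyadabunanigedtso.

uuyadabunanigedtso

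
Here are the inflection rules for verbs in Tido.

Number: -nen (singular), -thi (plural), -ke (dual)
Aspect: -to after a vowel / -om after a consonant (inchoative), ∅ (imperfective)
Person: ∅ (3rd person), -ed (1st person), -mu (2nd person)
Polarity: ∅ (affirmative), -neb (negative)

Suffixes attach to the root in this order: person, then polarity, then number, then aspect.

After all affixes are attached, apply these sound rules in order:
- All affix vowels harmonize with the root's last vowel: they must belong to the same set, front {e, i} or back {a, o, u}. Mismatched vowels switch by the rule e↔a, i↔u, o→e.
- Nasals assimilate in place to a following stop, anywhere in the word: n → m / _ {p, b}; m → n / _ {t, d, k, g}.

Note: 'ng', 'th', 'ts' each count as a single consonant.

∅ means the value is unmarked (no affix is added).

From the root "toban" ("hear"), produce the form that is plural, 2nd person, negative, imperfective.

Attach person 2nd person -mu → tobanmu.
Attach polarity negative -neb → tobanmuneb.
Attach number plural -thi → tobanmunebthi.
aspect = imperfective: zero marking, form stays tobanmunebthi.
Apply vowel harmony: tobanmunebthi → tobanmunabthu.
Nasal assimilation: no change.

tobanmunabthu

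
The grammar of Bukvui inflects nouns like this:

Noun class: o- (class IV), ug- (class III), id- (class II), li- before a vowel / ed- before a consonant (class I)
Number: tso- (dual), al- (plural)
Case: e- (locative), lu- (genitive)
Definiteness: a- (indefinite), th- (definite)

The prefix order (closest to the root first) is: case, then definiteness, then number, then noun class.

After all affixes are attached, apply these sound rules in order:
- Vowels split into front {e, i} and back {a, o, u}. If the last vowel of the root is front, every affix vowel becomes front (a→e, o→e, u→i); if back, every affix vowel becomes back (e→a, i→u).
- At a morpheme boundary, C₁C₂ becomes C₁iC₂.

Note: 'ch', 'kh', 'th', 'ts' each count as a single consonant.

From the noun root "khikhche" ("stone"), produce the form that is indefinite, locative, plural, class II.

Attach case locative e- → ekhikhche.
Attach definiteness indefinite a- → aekhikhche.
Attach number plural al- → alaekhikhche.
Attach noun class class II id- → idalaekhikhche.
Apply vowel harmony: idalaekhikhche → ideleekhikhche.
Epenthesis: no change.

ideleekhikhche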